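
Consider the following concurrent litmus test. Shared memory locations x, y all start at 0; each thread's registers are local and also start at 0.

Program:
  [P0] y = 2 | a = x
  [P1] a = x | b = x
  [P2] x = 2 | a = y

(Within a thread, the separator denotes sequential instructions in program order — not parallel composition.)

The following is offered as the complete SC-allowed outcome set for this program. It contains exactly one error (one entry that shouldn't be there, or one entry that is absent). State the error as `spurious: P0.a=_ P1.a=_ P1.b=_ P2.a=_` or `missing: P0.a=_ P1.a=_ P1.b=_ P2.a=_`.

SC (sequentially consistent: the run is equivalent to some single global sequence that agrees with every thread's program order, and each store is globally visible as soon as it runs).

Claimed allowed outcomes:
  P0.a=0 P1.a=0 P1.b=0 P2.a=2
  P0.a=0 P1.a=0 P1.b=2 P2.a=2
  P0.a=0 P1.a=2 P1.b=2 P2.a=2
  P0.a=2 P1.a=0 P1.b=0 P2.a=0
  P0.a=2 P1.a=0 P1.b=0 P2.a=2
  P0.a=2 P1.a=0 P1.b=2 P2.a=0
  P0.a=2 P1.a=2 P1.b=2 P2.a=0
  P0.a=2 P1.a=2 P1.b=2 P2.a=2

missing: P0.a=2 P1.a=0 P1.b=2 P2.a=2

outcome vector order: (P0.a,P1.a,P1.b,P2.a)
under SC → <0 0 0 2> <0 0 2 2> <0 2 2 2> <2 0 0 0> <2 0 0 2> <2 0 2 0> <2 0 2 2> <2 2 2 0> <2 2 2 2>
SC∖claimed = {<2 0 2 2>}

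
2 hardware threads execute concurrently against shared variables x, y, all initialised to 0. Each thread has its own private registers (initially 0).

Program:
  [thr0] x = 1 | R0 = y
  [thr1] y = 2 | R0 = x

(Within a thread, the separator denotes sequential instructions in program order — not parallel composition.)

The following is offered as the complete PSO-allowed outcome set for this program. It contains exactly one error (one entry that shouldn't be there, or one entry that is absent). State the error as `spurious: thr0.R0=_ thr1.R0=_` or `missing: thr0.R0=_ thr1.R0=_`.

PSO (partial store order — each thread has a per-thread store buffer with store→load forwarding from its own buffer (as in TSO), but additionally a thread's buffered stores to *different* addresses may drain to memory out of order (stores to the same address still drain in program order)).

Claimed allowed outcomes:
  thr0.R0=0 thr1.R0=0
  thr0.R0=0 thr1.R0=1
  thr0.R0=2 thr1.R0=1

outcome vector order: (thr0.R0,thr1.R0)
PSO: 4 outcomes — {0/0; 0/1; 2/0; 2/1}
PSO∖claimed = {2/0}

missing: thr0.R0=2 thr1.R0=0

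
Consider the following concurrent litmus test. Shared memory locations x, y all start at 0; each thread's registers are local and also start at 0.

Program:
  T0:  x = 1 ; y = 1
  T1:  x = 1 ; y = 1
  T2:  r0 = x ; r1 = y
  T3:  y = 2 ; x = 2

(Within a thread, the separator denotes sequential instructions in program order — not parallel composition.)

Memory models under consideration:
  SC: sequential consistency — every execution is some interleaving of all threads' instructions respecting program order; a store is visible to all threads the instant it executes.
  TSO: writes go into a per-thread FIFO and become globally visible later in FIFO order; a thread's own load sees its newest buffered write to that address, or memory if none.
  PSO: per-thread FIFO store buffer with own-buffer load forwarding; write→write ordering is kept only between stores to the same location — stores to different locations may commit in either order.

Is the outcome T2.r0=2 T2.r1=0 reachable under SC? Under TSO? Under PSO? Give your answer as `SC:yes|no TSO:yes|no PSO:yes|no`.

outcome vector order: (T2.r0,T2.r1)
SC (8): 00, 01, 02, 10, 11, 12, 21, 22
TSO (8): 00, 01, 02, 10, 11, 12, 21, 22
PSO (9): 00, 01, 02, 10, 11, 12, 20, 21, 22
target 20 ∈ {PSO}

SC:no TSO:no PSO:yes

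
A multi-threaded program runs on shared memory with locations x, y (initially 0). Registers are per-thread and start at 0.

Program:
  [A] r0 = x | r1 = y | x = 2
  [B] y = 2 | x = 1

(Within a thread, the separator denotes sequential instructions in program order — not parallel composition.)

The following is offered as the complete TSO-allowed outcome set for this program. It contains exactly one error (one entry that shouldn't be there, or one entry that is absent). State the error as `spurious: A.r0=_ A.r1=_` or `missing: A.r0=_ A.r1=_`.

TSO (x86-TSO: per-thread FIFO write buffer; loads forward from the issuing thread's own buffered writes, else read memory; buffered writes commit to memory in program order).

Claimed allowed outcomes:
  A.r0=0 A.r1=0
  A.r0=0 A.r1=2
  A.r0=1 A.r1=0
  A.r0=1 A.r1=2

outcome vector order: (A.r0,A.r1)
TSO: 3 outcomes — {(0,0), (0,2), (1,2)}
claimed∖TSO = {(1,0)}

spurious: A.r0=1 A.r1=0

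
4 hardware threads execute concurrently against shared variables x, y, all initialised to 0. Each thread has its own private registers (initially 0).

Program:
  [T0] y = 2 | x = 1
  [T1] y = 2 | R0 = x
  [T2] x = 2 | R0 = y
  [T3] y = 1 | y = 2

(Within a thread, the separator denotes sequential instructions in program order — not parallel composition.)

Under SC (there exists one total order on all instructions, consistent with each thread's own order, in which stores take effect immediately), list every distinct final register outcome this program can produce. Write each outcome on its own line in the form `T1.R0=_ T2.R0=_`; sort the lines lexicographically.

T1.R0=0 T2.R0=1
T1.R0=0 T2.R0=2
T1.R0=1 T2.R0=0
T1.R0=1 T2.R0=1
T1.R0=1 T2.R0=2
T1.R0=2 T2.R0=0
T1.R0=2 T2.R0=1
T1.R0=2 T2.R0=2

outcome vector order: (T1.R0,T2.R0)
|SC outcomes| = 8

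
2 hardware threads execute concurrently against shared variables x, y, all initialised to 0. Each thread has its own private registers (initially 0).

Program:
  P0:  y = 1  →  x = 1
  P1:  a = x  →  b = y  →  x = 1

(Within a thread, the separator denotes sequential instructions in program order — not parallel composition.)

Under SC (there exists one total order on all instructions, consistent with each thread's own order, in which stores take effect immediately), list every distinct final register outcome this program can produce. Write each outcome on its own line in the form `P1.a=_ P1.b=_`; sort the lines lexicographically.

outcome vector order: (P1.a,P1.b)
|SC outcomes| = 3

P1.a=0 P1.b=0
P1.a=0 P1.b=1
P1.a=1 P1.b=1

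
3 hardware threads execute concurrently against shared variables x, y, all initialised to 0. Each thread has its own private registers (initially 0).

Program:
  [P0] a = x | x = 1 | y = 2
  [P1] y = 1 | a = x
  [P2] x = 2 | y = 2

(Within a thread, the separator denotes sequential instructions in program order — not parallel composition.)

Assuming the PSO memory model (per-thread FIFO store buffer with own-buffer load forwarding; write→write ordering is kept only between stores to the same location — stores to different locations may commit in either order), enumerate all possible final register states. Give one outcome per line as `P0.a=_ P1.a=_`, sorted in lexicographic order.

outcome vector order: (P0.a,P1.a)
|PSO outcomes| = 6

P0.a=0 P1.a=0
P0.a=0 P1.a=1
P0.a=0 P1.a=2
P0.a=2 P1.a=0
P0.a=2 P1.a=1
P0.a=2 P1.a=2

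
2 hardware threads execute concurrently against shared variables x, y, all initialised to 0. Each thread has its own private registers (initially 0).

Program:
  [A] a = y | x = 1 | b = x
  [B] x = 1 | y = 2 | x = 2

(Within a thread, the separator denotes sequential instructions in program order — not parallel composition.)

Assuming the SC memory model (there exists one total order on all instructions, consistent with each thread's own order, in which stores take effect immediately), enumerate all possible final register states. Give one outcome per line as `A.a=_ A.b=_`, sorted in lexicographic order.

outcome vector order: (A.a,A.b)
|SC outcomes| = 4

A.a=0 A.b=1
A.a=0 A.b=2
A.a=2 A.b=1
A.a=2 A.b=2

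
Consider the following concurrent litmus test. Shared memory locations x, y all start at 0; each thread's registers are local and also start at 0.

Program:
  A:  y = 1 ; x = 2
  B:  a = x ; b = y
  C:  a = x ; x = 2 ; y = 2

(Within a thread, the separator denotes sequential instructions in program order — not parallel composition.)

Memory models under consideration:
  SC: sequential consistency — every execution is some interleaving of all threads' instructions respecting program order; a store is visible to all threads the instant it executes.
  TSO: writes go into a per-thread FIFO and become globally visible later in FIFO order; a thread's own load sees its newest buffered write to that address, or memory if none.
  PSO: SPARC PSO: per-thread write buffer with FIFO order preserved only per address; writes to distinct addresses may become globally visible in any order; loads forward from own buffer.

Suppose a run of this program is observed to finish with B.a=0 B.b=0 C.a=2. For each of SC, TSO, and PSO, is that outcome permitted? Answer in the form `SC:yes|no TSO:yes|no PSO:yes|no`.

SC:yes TSO:yes PSO:yes

outcome vector order: (B.a,B.b,C.a)
[SC] allowed = {<0 0 0>, <0 0 2>, <0 1 0>, <0 1 2>, <0 2 0>, <0 2 2>, <2 0 0>, <2 1 0>, <2 1 2>, <2 2 0>, <2 2 2>}
[TSO] allowed = {<0 0 0>, <0 0 2>, <0 1 0>, <0 1 2>, <0 2 0>, <0 2 2>, <2 0 0>, <2 1 0>, <2 1 2>, <2 2 0>, <2 2 2>}
[PSO] allowed = {<0 0 0>, <0 0 2>, <0 1 0>, <0 1 2>, <0 2 0>, <0 2 2>, <2 0 0>, <2 0 2>, <2 1 0>, <2 1 2>, <2 2 0>, <2 2 2>}
target <0 0 2> ∈ {SC,TSO,PSO}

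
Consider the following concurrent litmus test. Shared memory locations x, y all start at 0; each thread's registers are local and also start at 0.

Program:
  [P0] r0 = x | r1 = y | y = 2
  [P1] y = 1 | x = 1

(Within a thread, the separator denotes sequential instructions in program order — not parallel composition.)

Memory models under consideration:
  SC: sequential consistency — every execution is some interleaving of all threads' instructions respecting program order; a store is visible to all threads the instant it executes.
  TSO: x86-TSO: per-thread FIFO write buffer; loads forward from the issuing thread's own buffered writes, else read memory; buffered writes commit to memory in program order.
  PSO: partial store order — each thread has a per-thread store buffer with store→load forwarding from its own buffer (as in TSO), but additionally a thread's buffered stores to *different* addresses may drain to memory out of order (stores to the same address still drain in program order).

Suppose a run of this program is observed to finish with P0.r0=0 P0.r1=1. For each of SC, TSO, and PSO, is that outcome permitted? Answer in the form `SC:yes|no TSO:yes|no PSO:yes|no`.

SC:yes TSO:yes PSO:yes

outcome vector order: (P0.r0,P0.r1)
SC (3): <0 0>, <0 1>, <1 1>
TSO (3): <0 0>, <0 1>, <1 1>
PSO (4): <0 0>, <0 1>, <1 0>, <1 1>
target <0 1> ∈ {SC,TSO,PSO}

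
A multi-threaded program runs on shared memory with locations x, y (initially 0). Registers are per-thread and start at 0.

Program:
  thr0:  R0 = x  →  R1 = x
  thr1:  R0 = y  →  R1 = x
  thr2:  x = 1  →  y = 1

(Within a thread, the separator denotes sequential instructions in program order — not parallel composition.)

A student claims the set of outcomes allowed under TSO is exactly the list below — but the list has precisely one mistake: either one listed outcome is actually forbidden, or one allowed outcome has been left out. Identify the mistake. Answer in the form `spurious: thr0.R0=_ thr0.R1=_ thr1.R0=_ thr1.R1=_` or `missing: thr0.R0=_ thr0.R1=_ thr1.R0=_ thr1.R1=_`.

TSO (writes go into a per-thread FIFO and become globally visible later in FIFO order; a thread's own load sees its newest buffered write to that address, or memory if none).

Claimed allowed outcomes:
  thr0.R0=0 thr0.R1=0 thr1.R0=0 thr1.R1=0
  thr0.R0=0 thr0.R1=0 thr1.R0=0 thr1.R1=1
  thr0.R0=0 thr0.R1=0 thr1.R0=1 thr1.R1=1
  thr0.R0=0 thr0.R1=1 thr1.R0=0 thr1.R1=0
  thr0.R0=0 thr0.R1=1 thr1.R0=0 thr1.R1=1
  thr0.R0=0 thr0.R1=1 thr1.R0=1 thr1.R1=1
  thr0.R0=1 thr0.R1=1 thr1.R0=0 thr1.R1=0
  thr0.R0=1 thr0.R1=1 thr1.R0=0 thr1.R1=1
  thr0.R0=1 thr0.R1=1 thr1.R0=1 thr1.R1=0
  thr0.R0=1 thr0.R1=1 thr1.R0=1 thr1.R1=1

outcome vector order: (thr0.R0,thr0.R1,thr1.R0,thr1.R1)
TSO: 9 outcomes — {(0,0,0,0); (0,0,0,1); (0,0,1,1); (0,1,0,0); (0,1,0,1); (0,1,1,1); (1,1,0,0); (1,1,0,1); (1,1,1,1)}
claimed∖TSO = {(1,1,1,0)}

spurious: thr0.R0=1 thr0.R1=1 thr1.R0=1 thr1.R1=0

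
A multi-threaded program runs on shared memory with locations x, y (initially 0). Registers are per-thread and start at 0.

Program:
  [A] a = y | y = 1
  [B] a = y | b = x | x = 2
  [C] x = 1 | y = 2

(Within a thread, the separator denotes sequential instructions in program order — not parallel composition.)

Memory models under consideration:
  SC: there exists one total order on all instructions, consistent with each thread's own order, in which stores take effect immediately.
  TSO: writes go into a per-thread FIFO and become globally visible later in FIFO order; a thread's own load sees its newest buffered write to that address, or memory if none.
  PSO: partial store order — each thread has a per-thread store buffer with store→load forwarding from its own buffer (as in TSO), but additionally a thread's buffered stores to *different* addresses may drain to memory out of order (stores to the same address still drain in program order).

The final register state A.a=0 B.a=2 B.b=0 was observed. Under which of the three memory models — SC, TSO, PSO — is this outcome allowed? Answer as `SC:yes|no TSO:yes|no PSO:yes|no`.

outcome vector order: (A.a,B.a,B.b)
[SC] allowed = {0/0/0 0/0/1 0/1/0 0/1/1 0/2/1 2/0/0 2/0/1 2/1/1 2/2/1}
[TSO] allowed = {0/0/0 0/0/1 0/1/0 0/1/1 0/2/1 2/0/0 2/0/1 2/1/1 2/2/1}
[PSO] allowed = {0/0/0 0/0/1 0/1/0 0/1/1 0/2/0 0/2/1 2/0/0 2/0/1 2/1/0 2/1/1 2/2/0 2/2/1}
target 0/2/0 ∈ {PSO}

SC:no TSO:no PSO:yes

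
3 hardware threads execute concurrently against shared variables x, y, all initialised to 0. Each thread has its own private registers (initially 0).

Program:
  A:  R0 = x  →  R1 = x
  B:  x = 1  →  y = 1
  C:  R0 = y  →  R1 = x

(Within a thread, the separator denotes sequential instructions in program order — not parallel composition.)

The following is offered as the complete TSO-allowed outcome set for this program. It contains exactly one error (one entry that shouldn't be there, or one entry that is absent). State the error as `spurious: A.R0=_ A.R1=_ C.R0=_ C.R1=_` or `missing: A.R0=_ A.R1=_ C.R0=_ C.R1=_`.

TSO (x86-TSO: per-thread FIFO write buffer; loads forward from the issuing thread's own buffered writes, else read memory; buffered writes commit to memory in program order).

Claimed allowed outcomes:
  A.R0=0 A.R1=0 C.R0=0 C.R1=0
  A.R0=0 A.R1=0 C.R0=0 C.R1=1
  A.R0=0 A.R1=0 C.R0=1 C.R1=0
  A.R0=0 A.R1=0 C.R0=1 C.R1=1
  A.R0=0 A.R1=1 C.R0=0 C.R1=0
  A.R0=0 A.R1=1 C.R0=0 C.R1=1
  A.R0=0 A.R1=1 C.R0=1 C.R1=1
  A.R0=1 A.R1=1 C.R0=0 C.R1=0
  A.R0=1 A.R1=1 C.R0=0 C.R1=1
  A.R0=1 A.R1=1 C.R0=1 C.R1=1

spurious: A.R0=0 A.R1=0 C.R0=1 C.R1=0

outcome vector order: (A.R0,A.R1,C.R0,C.R1)
TSO (9): 0000, 0001, 0011, 0100, 0101, 0111, 1100, 1101, 1111
claimed∖TSO = {0010}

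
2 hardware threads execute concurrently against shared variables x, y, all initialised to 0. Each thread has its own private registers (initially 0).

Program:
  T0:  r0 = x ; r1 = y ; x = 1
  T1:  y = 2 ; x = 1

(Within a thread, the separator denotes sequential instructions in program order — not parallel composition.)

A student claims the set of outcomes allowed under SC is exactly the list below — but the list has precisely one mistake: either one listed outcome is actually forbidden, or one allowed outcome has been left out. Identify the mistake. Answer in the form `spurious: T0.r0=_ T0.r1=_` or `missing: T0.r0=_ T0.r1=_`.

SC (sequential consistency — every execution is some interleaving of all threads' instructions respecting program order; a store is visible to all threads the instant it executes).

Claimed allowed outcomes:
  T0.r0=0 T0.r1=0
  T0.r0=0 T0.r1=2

outcome vector order: (T0.r0,T0.r1)
SC (3): 0/0 0/2 1/2
SC∖claimed = {1/2}

missing: T0.r0=1 T0.r1=2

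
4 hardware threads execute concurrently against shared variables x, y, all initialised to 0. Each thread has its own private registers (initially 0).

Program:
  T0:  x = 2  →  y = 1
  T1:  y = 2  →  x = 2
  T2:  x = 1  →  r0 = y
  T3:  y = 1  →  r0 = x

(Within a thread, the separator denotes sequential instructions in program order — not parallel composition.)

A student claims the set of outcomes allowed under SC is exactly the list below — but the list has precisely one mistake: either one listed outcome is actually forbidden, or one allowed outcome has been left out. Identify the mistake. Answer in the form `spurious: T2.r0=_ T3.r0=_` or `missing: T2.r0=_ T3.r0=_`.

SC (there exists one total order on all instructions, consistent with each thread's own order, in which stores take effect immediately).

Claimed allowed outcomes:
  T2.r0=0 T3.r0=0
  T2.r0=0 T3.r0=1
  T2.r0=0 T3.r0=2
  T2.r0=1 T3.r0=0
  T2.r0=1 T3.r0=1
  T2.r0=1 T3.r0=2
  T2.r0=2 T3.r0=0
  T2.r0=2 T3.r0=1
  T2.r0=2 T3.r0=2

spurious: T2.r0=0 T3.r0=0

outcome vector order: (T2.r0,T3.r0)
[SC] allowed = {<0 1> <0 2> <1 0> <1 1> <1 2> <2 0> <2 1> <2 2>}
claimed∖SC = {<0 0>}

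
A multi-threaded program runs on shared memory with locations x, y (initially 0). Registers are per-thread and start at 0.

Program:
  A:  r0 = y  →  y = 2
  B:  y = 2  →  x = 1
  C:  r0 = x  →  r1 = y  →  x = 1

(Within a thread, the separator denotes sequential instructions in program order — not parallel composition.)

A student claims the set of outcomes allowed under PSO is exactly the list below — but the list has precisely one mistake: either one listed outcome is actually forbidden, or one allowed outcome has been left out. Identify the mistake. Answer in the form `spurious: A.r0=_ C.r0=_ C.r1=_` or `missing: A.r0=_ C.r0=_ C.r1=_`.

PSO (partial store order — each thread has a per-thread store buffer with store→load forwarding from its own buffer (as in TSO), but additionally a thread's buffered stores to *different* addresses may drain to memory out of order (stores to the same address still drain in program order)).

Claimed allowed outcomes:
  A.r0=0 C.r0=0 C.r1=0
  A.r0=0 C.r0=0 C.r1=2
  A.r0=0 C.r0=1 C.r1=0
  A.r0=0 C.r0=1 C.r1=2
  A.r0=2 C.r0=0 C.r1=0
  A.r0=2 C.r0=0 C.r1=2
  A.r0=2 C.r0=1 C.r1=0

outcome vector order: (A.r0,C.r0,C.r1)
PSO: 8 outcomes — {<0 0 0>, <0 0 2>, <0 1 0>, <0 1 2>, <2 0 0>, <2 0 2>, <2 1 0>, <2 1 2>}
PSO∖claimed = {<2 1 2>}

missing: A.r0=2 C.r0=1 C.r1=2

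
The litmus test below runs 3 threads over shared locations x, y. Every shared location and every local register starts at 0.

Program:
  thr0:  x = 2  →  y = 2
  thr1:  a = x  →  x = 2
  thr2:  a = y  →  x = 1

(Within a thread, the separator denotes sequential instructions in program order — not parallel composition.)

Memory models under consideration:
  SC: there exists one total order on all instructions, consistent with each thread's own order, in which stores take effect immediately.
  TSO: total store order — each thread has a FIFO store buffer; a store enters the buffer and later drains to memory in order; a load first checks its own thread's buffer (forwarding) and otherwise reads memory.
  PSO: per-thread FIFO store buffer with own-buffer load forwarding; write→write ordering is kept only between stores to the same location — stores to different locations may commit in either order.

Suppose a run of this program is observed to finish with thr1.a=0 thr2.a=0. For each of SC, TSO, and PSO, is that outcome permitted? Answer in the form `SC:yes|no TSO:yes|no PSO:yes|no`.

SC:yes TSO:yes PSO:yes

outcome vector order: (thr1.a,thr2.a)
SC: 6 outcomes — {0/0; 0/2; 1/0; 1/2; 2/0; 2/2}
TSO: 6 outcomes — {0/0; 0/2; 1/0; 1/2; 2/0; 2/2}
PSO: 6 outcomes — {0/0; 0/2; 1/0; 1/2; 2/0; 2/2}
target 0/0 ∈ {SC,TSO,PSO}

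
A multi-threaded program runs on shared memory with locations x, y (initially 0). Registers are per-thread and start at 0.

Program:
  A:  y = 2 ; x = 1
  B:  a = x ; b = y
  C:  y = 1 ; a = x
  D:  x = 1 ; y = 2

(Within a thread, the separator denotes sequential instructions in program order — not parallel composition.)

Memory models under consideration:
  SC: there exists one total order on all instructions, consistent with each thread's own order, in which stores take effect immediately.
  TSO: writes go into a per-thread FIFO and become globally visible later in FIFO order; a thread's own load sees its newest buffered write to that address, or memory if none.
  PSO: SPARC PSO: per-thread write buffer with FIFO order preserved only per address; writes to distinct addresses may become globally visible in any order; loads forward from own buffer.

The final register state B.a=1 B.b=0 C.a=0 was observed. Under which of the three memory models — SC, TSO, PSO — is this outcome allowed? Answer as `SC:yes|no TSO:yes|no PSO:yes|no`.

outcome vector order: (B.a,B.b,C.a)
under SC → 0/0/0, 0/0/1, 0/1/0, 0/1/1, 0/2/0, 0/2/1, 1/0/1, 1/1/0, 1/1/1, 1/2/0, 1/2/1
under TSO → 0/0/0, 0/0/1, 0/1/0, 0/1/1, 0/2/0, 0/2/1, 1/0/0, 1/0/1, 1/1/0, 1/1/1, 1/2/0, 1/2/1
under PSO → 0/0/0, 0/0/1, 0/1/0, 0/1/1, 0/2/0, 0/2/1, 1/0/0, 1/0/1, 1/1/0, 1/1/1, 1/2/0, 1/2/1
target 1/0/0 ∈ {TSO,PSO}

SC:no TSO:yes PSO:yes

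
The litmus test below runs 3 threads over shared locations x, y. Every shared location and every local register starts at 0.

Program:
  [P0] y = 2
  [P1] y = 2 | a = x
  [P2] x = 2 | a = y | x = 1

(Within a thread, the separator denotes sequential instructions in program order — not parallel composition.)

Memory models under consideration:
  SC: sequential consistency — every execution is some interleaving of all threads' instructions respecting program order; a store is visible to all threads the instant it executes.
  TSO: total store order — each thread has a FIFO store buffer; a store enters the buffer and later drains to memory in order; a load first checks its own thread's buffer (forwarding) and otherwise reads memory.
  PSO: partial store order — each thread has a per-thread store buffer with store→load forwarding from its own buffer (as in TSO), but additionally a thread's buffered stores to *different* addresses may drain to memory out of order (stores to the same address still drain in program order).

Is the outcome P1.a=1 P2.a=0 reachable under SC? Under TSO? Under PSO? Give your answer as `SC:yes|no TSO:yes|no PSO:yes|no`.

SC:yes TSO:yes PSO:yes

outcome vector order: (P1.a,P2.a)
SC (5): 0/2 1/0 1/2 2/0 2/2
TSO (6): 0/0 0/2 1/0 1/2 2/0 2/2
PSO (6): 0/0 0/2 1/0 1/2 2/0 2/2
target 1/0 ∈ {SC,TSO,PSO}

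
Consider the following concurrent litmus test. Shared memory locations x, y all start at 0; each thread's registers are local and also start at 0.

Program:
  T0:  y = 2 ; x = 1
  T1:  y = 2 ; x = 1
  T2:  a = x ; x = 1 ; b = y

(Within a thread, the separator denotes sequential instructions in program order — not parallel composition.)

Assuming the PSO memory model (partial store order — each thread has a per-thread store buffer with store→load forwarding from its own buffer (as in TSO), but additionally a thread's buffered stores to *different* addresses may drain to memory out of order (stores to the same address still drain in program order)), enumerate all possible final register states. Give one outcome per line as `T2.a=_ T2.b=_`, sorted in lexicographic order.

T2.a=0 T2.b=0
T2.a=0 T2.b=2
T2.a=1 T2.b=0
T2.a=1 T2.b=2

outcome vector order: (T2.a,T2.b)
|PSO outcomes| = 4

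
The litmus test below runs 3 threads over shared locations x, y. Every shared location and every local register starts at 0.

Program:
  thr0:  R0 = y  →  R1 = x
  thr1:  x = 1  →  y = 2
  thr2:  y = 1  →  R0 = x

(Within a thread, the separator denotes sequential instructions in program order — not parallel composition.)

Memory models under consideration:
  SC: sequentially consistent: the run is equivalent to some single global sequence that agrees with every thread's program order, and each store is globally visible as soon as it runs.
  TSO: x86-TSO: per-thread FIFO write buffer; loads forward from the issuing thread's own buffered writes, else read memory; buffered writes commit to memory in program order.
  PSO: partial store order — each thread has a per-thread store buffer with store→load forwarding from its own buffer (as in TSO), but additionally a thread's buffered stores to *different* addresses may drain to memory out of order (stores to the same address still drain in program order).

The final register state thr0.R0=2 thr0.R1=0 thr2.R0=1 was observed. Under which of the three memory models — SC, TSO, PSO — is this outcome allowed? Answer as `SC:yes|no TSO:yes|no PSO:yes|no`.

SC:no TSO:no PSO:yes

outcome vector order: (thr0.R0,thr0.R1,thr2.R0)
SC (10): 000, 001, 010, 011, 100, 101, 110, 111, 210, 211
TSO (10): 000, 001, 010, 011, 100, 101, 110, 111, 210, 211
PSO (12): 000, 001, 010, 011, 100, 101, 110, 111, 200, 201, 210, 211
target 201 ∈ {PSO}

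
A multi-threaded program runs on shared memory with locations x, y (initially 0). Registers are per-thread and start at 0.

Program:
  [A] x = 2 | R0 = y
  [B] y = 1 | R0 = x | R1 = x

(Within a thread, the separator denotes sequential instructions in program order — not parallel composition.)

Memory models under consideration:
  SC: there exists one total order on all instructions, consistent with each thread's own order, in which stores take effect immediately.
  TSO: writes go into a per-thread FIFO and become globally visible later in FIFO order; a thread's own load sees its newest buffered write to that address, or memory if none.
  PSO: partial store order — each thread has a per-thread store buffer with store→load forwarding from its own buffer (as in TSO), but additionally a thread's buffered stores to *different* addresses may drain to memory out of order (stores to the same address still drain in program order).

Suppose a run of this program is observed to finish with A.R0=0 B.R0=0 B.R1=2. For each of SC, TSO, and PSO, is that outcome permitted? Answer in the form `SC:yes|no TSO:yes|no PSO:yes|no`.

outcome vector order: (A.R0,B.R0,B.R1)
[SC] allowed = {<0 2 2> <1 0 0> <1 0 2> <1 2 2>}
[TSO] allowed = {<0 0 0> <0 0 2> <0 2 2> <1 0 0> <1 0 2> <1 2 2>}
[PSO] allowed = {<0 0 0> <0 0 2> <0 2 2> <1 0 0> <1 0 2> <1 2 2>}
target <0 0 2> ∈ {TSO,PSO}

SC:no TSO:yes PSO:yes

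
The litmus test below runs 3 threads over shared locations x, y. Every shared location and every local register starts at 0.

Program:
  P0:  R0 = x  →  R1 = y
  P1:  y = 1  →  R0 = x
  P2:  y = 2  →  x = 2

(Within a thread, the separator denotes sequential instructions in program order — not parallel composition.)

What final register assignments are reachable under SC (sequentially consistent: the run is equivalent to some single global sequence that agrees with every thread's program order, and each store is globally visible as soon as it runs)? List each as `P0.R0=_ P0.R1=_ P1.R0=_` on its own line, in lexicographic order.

P0.R0=0 P0.R1=0 P1.R0=0
P0.R0=0 P0.R1=0 P1.R0=2
P0.R0=0 P0.R1=1 P1.R0=0
P0.R0=0 P0.R1=1 P1.R0=2
P0.R0=0 P0.R1=2 P1.R0=0
P0.R0=0 P0.R1=2 P1.R0=2
P0.R0=2 P0.R1=1 P1.R0=0
P0.R0=2 P0.R1=1 P1.R0=2
P0.R0=2 P0.R1=2 P1.R0=0
P0.R0=2 P0.R1=2 P1.R0=2

outcome vector order: (P0.R0,P0.R1,P1.R0)
|SC outcomes| = 10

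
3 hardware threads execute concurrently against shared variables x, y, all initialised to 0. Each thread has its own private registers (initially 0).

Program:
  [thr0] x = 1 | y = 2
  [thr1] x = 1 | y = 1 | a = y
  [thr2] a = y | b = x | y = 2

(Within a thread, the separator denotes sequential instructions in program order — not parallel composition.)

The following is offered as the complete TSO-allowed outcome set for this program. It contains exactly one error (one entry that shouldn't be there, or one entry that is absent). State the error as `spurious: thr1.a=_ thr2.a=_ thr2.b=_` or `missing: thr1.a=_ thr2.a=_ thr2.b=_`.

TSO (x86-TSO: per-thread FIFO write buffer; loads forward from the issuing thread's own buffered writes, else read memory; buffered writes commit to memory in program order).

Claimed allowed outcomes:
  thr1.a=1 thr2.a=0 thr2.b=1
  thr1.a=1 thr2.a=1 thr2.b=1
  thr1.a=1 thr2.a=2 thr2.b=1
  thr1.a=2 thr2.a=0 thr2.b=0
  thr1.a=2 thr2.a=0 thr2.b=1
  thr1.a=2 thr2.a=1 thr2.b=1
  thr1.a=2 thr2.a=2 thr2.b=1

outcome vector order: (thr1.a,thr2.a,thr2.b)
TSO: 8 outcomes — {100 101 111 121 200 201 211 221}
TSO∖claimed = {100}

missing: thr1.a=1 thr2.a=0 thr2.b=0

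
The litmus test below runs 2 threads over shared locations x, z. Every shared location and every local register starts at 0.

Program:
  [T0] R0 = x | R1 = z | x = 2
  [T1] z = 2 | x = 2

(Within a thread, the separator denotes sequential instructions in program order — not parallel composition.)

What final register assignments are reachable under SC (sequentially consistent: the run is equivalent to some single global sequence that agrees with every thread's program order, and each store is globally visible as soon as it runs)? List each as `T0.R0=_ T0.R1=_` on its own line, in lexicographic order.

T0.R0=0 T0.R1=0
T0.R0=0 T0.R1=2
T0.R0=2 T0.R1=2

outcome vector order: (T0.R0,T0.R1)
|SC outcomes| = 3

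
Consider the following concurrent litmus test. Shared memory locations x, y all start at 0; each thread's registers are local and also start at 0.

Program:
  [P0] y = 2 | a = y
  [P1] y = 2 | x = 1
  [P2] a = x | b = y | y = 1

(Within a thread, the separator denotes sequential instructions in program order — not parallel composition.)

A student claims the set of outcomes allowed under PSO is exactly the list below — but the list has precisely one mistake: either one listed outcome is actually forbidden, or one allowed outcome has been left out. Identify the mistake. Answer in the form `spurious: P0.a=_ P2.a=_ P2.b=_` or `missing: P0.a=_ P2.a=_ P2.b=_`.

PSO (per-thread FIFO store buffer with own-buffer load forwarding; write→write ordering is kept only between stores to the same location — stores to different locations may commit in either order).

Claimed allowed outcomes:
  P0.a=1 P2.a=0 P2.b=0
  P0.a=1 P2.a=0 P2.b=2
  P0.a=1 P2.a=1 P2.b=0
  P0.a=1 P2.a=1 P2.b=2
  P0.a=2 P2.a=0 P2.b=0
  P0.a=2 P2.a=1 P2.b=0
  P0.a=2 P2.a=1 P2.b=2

outcome vector order: (P0.a,P2.a,P2.b)
PSO: 8 outcomes — {(1,0,0) (1,0,2) (1,1,0) (1,1,2) (2,0,0) (2,0,2) (2,1,0) (2,1,2)}
PSO∖claimed = {(2,0,2)}

missing: P0.a=2 P2.a=0 P2.b=2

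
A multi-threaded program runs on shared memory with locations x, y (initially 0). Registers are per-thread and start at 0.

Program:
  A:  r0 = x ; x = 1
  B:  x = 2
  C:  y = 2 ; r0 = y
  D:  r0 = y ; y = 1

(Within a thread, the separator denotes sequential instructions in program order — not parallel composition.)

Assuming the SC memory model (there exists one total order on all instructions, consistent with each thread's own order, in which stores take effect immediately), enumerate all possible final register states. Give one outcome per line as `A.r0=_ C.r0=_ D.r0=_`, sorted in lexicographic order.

A.r0=0 C.r0=1 D.r0=0
A.r0=0 C.r0=1 D.r0=2
A.r0=0 C.r0=2 D.r0=0
A.r0=0 C.r0=2 D.r0=2
A.r0=2 C.r0=1 D.r0=0
A.r0=2 C.r0=1 D.r0=2
A.r0=2 C.r0=2 D.r0=0
A.r0=2 C.r0=2 D.r0=2

outcome vector order: (A.r0,C.r0,D.r0)
|SC outcomes| = 8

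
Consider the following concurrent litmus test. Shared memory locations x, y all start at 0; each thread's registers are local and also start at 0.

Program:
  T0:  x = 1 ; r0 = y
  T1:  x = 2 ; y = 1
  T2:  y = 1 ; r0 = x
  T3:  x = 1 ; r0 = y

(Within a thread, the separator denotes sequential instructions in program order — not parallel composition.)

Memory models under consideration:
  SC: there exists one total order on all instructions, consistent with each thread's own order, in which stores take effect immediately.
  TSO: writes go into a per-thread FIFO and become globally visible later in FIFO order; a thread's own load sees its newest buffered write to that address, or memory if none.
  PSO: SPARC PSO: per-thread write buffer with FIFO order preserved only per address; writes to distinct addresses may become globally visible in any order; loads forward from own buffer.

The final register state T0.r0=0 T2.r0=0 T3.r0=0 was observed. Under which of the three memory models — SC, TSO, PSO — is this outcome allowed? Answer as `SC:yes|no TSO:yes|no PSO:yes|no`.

SC:no TSO:yes PSO:yes

outcome vector order: (T0.r0,T2.r0,T3.r0)
under SC → (0,1,0); (0,1,1); (0,2,0); (0,2,1); (1,0,1); (1,1,0); (1,1,1); (1,2,0); (1,2,1)
under TSO → (0,0,0); (0,0,1); (0,1,0); (0,1,1); (0,2,0); (0,2,1); (1,0,0); (1,0,1); (1,1,0); (1,1,1); (1,2,0); (1,2,1)
under PSO → (0,0,0); (0,0,1); (0,1,0); (0,1,1); (0,2,0); (0,2,1); (1,0,0); (1,0,1); (1,1,0); (1,1,1); (1,2,0); (1,2,1)
target (0,0,0) ∈ {TSO,PSO}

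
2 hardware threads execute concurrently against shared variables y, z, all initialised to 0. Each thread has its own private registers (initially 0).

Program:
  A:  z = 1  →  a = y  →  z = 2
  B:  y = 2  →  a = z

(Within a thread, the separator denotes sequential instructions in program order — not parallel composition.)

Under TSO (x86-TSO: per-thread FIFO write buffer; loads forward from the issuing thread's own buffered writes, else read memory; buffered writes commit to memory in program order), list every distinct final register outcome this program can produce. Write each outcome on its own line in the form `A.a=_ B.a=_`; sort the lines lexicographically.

outcome vector order: (A.a,B.a)
|TSO outcomes| = 6

A.a=0 B.a=0
A.a=0 B.a=1
A.a=0 B.a=2
A.a=2 B.a=0
A.a=2 B.a=1
A.a=2 B.a=2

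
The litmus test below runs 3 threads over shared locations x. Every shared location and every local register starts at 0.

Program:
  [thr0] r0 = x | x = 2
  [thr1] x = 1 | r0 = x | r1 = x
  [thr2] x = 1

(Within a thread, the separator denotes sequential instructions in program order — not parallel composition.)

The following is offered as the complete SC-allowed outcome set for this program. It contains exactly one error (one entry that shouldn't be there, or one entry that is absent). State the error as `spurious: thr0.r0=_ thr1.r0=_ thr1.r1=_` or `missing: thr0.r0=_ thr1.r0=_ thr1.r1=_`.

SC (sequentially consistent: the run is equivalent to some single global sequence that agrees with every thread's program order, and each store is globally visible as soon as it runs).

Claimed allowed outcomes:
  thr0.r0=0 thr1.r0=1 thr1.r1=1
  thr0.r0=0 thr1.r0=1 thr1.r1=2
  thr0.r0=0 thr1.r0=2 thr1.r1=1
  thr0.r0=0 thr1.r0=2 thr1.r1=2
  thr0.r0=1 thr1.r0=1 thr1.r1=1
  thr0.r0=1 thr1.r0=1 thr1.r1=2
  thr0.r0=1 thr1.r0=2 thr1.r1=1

outcome vector order: (thr0.r0,thr1.r0,thr1.r1)
under SC → <0 1 1>, <0 1 2>, <0 2 1>, <0 2 2>, <1 1 1>, <1 1 2>, <1 2 1>, <1 2 2>
SC∖claimed = {<1 2 2>}

missing: thr0.r0=1 thr1.r0=2 thr1.r1=2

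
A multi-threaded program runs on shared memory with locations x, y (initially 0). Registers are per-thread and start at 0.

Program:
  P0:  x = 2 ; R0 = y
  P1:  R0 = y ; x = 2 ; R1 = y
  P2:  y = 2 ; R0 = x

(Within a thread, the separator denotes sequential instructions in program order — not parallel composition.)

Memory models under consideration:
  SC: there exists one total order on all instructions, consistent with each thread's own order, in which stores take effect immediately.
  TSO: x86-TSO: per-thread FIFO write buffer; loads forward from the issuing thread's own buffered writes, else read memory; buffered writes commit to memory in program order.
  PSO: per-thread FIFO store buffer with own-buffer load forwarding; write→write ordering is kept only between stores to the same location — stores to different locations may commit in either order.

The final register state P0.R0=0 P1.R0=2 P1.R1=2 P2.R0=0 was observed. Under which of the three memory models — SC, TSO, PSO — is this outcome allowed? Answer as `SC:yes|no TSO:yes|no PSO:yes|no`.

SC:no TSO:yes PSO:yes

outcome vector order: (P0.R0,P1.R0,P1.R1,P2.R0)
SC: 8 outcomes — {0/0/0/2; 0/0/2/2; 0/2/2/2; 2/0/0/2; 2/0/2/0; 2/0/2/2; 2/2/2/0; 2/2/2/2}
TSO: 12 outcomes — {0/0/0/0; 0/0/0/2; 0/0/2/0; 0/0/2/2; 0/2/2/0; 0/2/2/2; 2/0/0/0; 2/0/0/2; 2/0/2/0; 2/0/2/2; 2/2/2/0; 2/2/2/2}
PSO: 12 outcomes — {0/0/0/0; 0/0/0/2; 0/0/2/0; 0/0/2/2; 0/2/2/0; 0/2/2/2; 2/0/0/0; 2/0/0/2; 2/0/2/0; 2/0/2/2; 2/2/2/0; 2/2/2/2}
target 0/2/2/0 ∈ {TSO,PSO}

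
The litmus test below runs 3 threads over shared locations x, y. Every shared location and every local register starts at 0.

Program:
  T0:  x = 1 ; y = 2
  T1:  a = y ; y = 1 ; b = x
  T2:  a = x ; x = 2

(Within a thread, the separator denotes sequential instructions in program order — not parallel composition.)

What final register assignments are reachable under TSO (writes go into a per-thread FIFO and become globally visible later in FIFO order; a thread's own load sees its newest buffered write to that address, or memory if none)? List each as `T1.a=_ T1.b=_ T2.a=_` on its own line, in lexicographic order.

outcome vector order: (T1.a,T1.b,T2.a)
|TSO outcomes| = 10

T1.a=0 T1.b=0 T2.a=0
T1.a=0 T1.b=0 T2.a=1
T1.a=0 T1.b=1 T2.a=0
T1.a=0 T1.b=1 T2.a=1
T1.a=0 T1.b=2 T2.a=0
T1.a=0 T1.b=2 T2.a=1
T1.a=2 T1.b=1 T2.a=0
T1.a=2 T1.b=1 T2.a=1
T1.a=2 T1.b=2 T2.a=0
T1.a=2 T1.b=2 T2.a=1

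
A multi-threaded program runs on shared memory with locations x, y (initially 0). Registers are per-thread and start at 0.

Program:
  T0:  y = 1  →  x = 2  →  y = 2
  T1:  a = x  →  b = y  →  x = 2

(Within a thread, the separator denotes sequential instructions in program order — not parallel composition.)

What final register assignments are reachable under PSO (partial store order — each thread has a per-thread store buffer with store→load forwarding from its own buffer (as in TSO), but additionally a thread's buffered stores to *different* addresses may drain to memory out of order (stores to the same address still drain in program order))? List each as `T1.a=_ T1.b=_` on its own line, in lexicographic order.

T1.a=0 T1.b=0
T1.a=0 T1.b=1
T1.a=0 T1.b=2
T1.a=2 T1.b=0
T1.a=2 T1.b=1
T1.a=2 T1.b=2

outcome vector order: (T1.a,T1.b)
|PSO outcomes| = 6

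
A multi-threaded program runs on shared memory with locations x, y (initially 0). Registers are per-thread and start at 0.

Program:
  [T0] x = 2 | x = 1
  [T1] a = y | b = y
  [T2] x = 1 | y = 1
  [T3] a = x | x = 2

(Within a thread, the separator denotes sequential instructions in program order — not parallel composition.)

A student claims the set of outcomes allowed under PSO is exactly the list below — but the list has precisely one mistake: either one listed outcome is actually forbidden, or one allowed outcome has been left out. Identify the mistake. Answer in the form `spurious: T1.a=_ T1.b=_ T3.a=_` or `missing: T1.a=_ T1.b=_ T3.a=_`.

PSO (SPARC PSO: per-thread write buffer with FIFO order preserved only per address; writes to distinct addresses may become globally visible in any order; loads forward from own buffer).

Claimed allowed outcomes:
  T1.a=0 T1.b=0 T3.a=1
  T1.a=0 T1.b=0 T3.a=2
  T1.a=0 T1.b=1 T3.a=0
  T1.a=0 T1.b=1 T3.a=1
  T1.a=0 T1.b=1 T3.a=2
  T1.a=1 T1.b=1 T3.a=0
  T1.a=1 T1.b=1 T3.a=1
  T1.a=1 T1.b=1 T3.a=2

missing: T1.a=0 T1.b=0 T3.a=0

outcome vector order: (T1.a,T1.b,T3.a)
[PSO] allowed = {(0,0,0); (0,0,1); (0,0,2); (0,1,0); (0,1,1); (0,1,2); (1,1,0); (1,1,1); (1,1,2)}
PSO∖claimed = {(0,0,0)}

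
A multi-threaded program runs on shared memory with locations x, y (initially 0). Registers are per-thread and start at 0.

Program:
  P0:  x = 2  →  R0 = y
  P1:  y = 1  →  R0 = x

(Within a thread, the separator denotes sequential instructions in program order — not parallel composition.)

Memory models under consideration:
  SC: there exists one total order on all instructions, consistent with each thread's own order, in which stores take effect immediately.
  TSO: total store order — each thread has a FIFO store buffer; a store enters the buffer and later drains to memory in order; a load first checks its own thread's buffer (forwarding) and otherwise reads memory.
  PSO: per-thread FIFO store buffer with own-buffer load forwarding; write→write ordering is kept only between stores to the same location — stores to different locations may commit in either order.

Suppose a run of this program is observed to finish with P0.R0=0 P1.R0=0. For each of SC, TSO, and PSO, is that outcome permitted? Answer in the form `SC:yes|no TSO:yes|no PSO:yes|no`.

SC:no TSO:yes PSO:yes

outcome vector order: (P0.R0,P1.R0)
[SC] allowed = {02; 10; 12}
[TSO] allowed = {00; 02; 10; 12}
[PSO] allowed = {00; 02; 10; 12}
target 00 ∈ {TSO,PSO}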